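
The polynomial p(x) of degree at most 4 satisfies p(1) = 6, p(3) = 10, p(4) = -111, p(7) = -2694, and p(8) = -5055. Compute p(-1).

Using the Lagrange interpolation formula with nodes 1, 3, 4, 7, 8:
  L_0(x) = (x - 3)(x - 4)(x - 7)(x - 8) / 252
  L_1(x) = (x - 1)(x - 4)(x - 7)(x - 8) / -40
  L_2(x) = (x - 1)(x - 3)(x - 7)(x - 8) / 36
  L_3(x) = (x - 1)(x - 3)(x - 4)(x - 8) / -72
  L_4(x) = (x - 1)(x - 3)(x - 4)(x - 7) / 140
Then p(x) = 6·L_0(x) + 10·L_1(x) - 111·L_2(x) - 2694·L_3(x) - 5055·L_4(x).
Expanding and collecting terms gives p(x) = -2x^4 + 6x^3 + x^2 + 1.
Evaluating at x = -1: p(-1) = -6.

-6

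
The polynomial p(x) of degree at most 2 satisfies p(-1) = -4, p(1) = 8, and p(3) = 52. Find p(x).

Write p(x) = ax^2 + bx + c. Substituting each data point gives a linear system:
  a - b + c = -4
  a + b + c = 8
  9a + 3b + c = 52
Solving the system yields a = 4, b = 6, c = -2.
So p(x) = 4x^2 + 6x - 2.
Check: p(3) = 52. ✓

p(x) = 4x^2 + 6x - 2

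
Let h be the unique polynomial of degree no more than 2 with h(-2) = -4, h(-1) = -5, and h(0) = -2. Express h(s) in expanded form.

h(s) = 2s^2 + 5s - 2

Using the Lagrange interpolation formula with nodes -2, -1, 0:
  L_0(s) = (s + 1)s / 2
  L_1(s) = (s + 2)s / -1
  L_2(s) = (s + 2)(s + 1) / 2
Then h(s) = -4·L_0(s) - 5·L_1(s) - 2·L_2(s).
Expanding and collecting terms gives h(s) = 2s^2 + 5s - 2.
Check: h(0) = -2. ✓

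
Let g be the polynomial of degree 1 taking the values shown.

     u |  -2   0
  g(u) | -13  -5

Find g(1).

Write g(u) = au + b. Substituting each data point gives a linear system:
  -2a + b = -13
  b = -5
Solving the system yields a = 4, b = -5.
So g(u) = 4u - 5.
Then g(1) = -1.

-1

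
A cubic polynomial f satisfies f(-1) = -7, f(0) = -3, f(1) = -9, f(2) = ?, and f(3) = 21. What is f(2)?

The 4 known points determine the degree-3 polynomial uniquely.
Write f(s) = as^3 + bs^2 + cs + d. Substituting each data point gives a linear system:
  -a + b - c + d = -7
  d = -3
  a + b + c + d = -9
  27a + 9b + 3c + d = 21
Solving the system yields a = 3, b = -5, c = -4, d = -3.
So f(s) = 3s^3 - 5s^2 - 4s - 3.
Then f(2) = -7.

-7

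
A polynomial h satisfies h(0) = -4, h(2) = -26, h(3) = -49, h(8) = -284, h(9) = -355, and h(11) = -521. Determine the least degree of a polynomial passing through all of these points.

Divided differences on the nodes 0, 2, 3, 8, 9, 11:
  order 0: -4  -26  -49  -284  -355  -521
  order 1: -11  -23  -47  -71  -83
  order 2: -4  -4  -4  -4
  order 3: 0  0  0
  order 4: 0  0
  order 5: 0
The order-2 divided differences are all -4 (nonzero) and every higher order vanishes, so the data lies on a polynomial of degree exactly 2.

2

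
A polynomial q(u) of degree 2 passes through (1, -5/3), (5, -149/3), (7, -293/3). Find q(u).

q(u) = -2u^2 + 1/3

Write q(u) = au^2 + bu + c. Substituting each data point gives a linear system:
  a + b + c = -5/3
  25a + 5b + c = -149/3
  49a + 7b + c = -293/3
Solving the system yields a = -2, b = 0, c = 1/3.
So q(u) = -2u^2 + 1/3.
Check: q(5) = -149/3. ✓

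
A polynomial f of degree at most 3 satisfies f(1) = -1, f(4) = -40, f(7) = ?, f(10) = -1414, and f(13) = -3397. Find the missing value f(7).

On equispaced nodes a degree-3 polynomial has vanishing fourth forward difference, so
  f(1) - 4·f(4) + 6·f(7) - 4·f(10) + f(13) = 0.
Substituting the known values and solving for f(7):
  6·f(7) = -2418
  f(7) = -403.

-403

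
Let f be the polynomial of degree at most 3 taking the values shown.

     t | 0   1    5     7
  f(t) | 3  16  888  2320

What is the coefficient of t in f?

Write f(t) = at^3 + bt^2 + ct + d. Substituting each data point gives a linear system:
  d = 3
  a + b + c + d = 16
  125a + 25b + 5c + d = 888
  343a + 49b + 7c + d = 2320
Solving the system yields a = 6, b = 5, c = 2, d = 3.
So f(t) = 6t^3 + 5t^2 + 2t + 3.
The coefficient of t is 2.

2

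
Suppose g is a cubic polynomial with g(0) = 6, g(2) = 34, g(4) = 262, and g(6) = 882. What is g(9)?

Forward differences of the values at s = 0, 2, 4, 6:
  g  : 6  34  262  882
  Δ  : 28  228  620
  Δ^2: 200  392
  Δ^3: 192
The third differences are constant, confirming degree 3.
Interpolating (Newton forward form) and evaluating at s = 9 gives g(9) = 2967.

2967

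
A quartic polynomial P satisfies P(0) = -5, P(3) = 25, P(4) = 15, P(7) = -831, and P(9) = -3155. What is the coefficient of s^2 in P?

-3

Write P(s) = as^4 + bs^3 + cs^2 + ds + e. Substituting each data point gives a linear system:
  e = -5
  81a + 27b + 9c + 3d + e = 25
  256a + 64b + 16c + 4d + e = 15
  2401a + 343b + 49c + 7d + e = -831
  6561a + 729b + 81c + 9d + e = -3155
Solving the system yields a = -1, b = 5, c = -3, d = 1, e = -5.
So P(s) = -s^4 + 5s^3 - 3s^2 + s - 5.
The coefficient of s^2 is -3.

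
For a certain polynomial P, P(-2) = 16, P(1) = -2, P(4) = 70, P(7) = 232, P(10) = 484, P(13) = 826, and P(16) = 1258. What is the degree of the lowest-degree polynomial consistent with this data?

Forward differences of the values at x = -2, 1, 4, 7, 10, 13, 16:
  P  : 16  -2  70  232  484  826  1258
  Δ  : -18  72  162  252  342  432
  Δ^2: 90  90  90  90  90
  Δ^3: 0  0  0  0
  Δ^4: 0  0  0
  Δ^5: 0  0
  Δ^6: 0
The second differences are constant (90) and nonzero, while all higher differences vanish, so the minimal degree is 2.

2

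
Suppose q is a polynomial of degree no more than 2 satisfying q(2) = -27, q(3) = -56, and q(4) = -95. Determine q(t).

q(t) = -5t^2 - 4t + 1

Write q(t) = at^2 + bt + c. Substituting each data point gives a linear system:
  4a + 2b + c = -27
  9a + 3b + c = -56
  16a + 4b + c = -95
Solving the system yields a = -5, b = -4, c = 1.
So q(t) = -5t^2 - 4t + 1.
Check: q(4) = -95. ✓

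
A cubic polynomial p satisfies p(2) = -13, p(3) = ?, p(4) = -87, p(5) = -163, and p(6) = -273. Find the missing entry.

The 4 known points determine the degree-3 polynomial uniquely.
Write p(u) = au^3 + bu^2 + cu + d. Substituting each data point gives a linear system:
  8a + 4b + 2c + d = -13
  64a + 16b + 4c + d = -87
  125a + 25b + 5c + d = -163
  216a + 36b + 6c + d = -273
Solving the system yields a = -1, b = -2, c = 3, d = -3.
So p(u) = -u^3 - 2u^2 + 3u - 3.
Then p(3) = -39.

-39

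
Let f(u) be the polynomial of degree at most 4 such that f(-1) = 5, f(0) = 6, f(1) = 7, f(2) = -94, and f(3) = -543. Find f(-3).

Write f(u) = au^4 + bu^3 + cu^2 + du + e. Substituting each data point gives a linear system:
  a - b + c - d + e = 5
  e = 6
  a + b + c + d + e = 7
  16a + 8b + 4c + 2d + e = -94
  81a + 27b + 9c + 3d + e = -543
Solving the system yields a = -6, b = -5, c = 6, d = 6, e = 6.
So f(u) = -6u^4 - 5u^3 + 6u^2 + 6u + 6.
Then f(-3) = -309.

-309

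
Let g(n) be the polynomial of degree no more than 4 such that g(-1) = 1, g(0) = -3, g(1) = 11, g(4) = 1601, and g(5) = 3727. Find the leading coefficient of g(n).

5

Write g(n) = an^4 + bn^3 + cn^2 + dn + e. Substituting each data point gives a linear system:
  a - b + c - d + e = 1
  e = -3
  a + b + c + d + e = 11
  256a + 64b + 16c + 4d + e = 1601
  625a + 125b + 25c + 5d + e = 3727
Solving the system yields a = 5, b = 4, c = 4, d = 1, e = -3.
So g(n) = 5n⁴ + 4n³ + 4n² + n - 3.
The leading coefficient is 5.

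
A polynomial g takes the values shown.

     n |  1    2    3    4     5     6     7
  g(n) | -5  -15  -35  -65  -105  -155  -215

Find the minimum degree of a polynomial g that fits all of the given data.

Forward differences of the values at n = 1, 2, 3, 4, 5, 6, 7:
  g  : -5  -15  -35  -65  -105  -155  -215
  Δ  : -10  -20  -30  -40  -50  -60
  Δ^2: -10  -10  -10  -10  -10
  Δ^3: 0  0  0  0
  Δ^4: 0  0  0
  Δ^5: 0  0
  Δ^6: 0
The second differences are constant (-10) and nonzero, while all higher differences vanish, so the minimal degree is 2.

2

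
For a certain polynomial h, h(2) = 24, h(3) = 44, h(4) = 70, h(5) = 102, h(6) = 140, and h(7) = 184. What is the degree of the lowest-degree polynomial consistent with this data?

Forward differences of the values at u = 2, 3, 4, 5, 6, 7:
  h  : 24  44  70  102  140  184
  Δ  : 20  26  32  38  44
  Δ^2: 6  6  6  6
  Δ^3: 0  0  0
  Δ^4: 0  0
  Δ^5: 0
The second differences are constant (6) and nonzero, while all higher differences vanish, so the minimal degree is 2.

2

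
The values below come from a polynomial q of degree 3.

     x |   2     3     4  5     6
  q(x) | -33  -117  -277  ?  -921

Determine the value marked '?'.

-537

On equispaced nodes a degree-3 polynomial has vanishing fourth forward difference, so
  q(2) - 4·q(3) + 6·q(4) - 4·q(5) + q(6) = 0.
Substituting the known values and solving for q(5):
  -4·q(5) = 2148
  q(5) = -537.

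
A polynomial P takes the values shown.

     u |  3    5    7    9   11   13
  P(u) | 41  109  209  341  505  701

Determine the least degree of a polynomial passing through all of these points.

2

Forward differences of the values at u = 3, 5, 7, 9, 11, 13:
  P  : 41  109  209  341  505  701
  Δ  : 68  100  132  164  196
  Δ^2: 32  32  32  32
  Δ^3: 0  0  0
  Δ^4: 0  0
  Δ^5: 0
The second differences are constant (32) and nonzero, while all higher differences vanish, so the minimal degree is 2.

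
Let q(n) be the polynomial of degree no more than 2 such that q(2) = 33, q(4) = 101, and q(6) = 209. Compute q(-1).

Using the Lagrange interpolation formula with nodes 2, 4, 6:
  L_0(n) = (n - 4)(n - 6) / 8
  L_1(n) = (n - 2)(n - 6) / -4
  L_2(n) = (n - 2)(n - 4) / 8
Then q(n) = 33·L_0(n) + 101·L_1(n) + 209·L_2(n).
Expanding and collecting terms gives q(n) = 5n² + 4n + 5.
Evaluating at n = -1: q(-1) = 6.

6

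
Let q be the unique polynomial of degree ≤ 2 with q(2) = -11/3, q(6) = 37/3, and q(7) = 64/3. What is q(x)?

Write q(x) = ax^2 + bx + c. Substituting each data point gives a linear system:
  4a + 2b + c = -11/3
  36a + 6b + c = 37/3
  49a + 7b + c = 64/3
Solving the system yields a = 1, b = -4, c = 1/3.
So q(x) = x^2 - 4x + 1/3.
Check: q(7) = 64/3. ✓

q(x) = x^2 - 4x + 1/3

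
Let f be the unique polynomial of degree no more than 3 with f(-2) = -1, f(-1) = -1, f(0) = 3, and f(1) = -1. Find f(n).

Write f(n) = an^3 + bn^2 + cn + d. Substituting each data point gives a linear system:
  -8a + 4b - 2c + d = -1
  -a + b - c + d = -1
  d = 3
  a + b + c + d = -1
Solving the system yields a = -2, b = -4, c = 2, d = 3.
So f(n) = -2n^3 - 4n^2 + 2n + 3.
Check: f(1) = -1. ✓

f(n) = -2n^3 - 4n^2 + 2n + 3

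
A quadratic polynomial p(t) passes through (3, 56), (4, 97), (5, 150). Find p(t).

p(t) = 6t^2 - t + 5

Write p(t) = at^2 + bt + c. Substituting each data point gives a linear system:
  9a + 3b + c = 56
  16a + 4b + c = 97
  25a + 5b + c = 150
Solving the system yields a = 6, b = -1, c = 5.
So p(t) = 6t² - t + 5.
Check: p(3) = 56. ✓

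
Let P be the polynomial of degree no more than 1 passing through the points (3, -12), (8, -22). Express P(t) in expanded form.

P(t) = -2t - 6

Write P(t) = at + b. Substituting each data point gives a linear system:
  3a + b = -12
  8a + b = -22
Solving the system yields a = -2, b = -6.
So P(t) = -2t - 6.
Check: P(3) = -12. ✓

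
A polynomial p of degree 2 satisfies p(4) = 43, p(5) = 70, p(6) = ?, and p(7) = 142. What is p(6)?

The 3 known points determine the degree-2 polynomial uniquely.
Write p(x) = ax^2 + bx + c. Substituting each data point gives a linear system:
  16a + 4b + c = 43
  25a + 5b + c = 70
  49a + 7b + c = 142
Solving the system yields a = 3, b = 0, c = -5.
So p(x) = 3x² - 5.
Then p(6) = 103.

103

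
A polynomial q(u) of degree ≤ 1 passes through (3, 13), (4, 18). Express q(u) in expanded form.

q(u) = 5u - 2

Using the Lagrange interpolation formula with nodes 3, 4:
  L_0(u) = (u - 4) / -1
  L_1(u) = (u - 3) / 1
Then q(u) = 13·L_0(u) + 18·L_1(u).
Expanding and collecting terms gives q(u) = 5u - 2.
Check: q(3) = 13. ✓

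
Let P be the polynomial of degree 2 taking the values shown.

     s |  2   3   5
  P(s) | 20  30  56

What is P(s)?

Write P(s) = as^2 + bs + c. Substituting each data point gives a linear system:
  4a + 2b + c = 20
  9a + 3b + c = 30
  25a + 5b + c = 56
Solving the system yields a = 1, b = 5, c = 6.
So P(s) = s² + 5s + 6.
Check: P(5) = 56. ✓

P(s) = s^2 + 5s + 6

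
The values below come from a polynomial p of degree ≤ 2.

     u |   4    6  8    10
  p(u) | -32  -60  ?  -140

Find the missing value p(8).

-96

The 3 known points determine the degree-2 polynomial uniquely.
Write p(u) = au^2 + bu + c. Substituting each data point gives a linear system:
  16a + 4b + c = -32
  36a + 6b + c = -60
  100a + 10b + c = -140
Solving the system yields a = -1, b = -4, c = 0.
So p(u) = -u² - 4u.
Then p(8) = -96.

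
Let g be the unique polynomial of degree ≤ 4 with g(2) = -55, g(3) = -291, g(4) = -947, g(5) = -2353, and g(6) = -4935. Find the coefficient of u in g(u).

Write g(u) = au^4 + bu^3 + cu^2 + du + e. Substituting each data point gives a linear system:
  16a + 8b + 4c + 2d + e = -55
  81a + 27b + 9c + 3d + e = -291
  256a + 64b + 16c + 4d + e = -947
  625a + 125b + 25c + 5d + e = -2353
  1296a + 216b + 36c + 6d + e = -4935
Solving the system yields a = -4, b = 1, c = 1, d = 0, e = -3.
So g(u) = -4u⁴ + u³ + u² - 3.
The coefficient of u is 0.

0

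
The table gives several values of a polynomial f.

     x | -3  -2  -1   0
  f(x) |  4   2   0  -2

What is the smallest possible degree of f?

1

Forward differences of the values at x = -3, -2, -1, 0:
  f  : 4  2  0  -2
  Δ  : -2  -2  -2
  Δ^2: 0  0
  Δ^3: 0
The first differences are constant (-2) and nonzero, while all higher differences vanish, so the minimal degree is 1.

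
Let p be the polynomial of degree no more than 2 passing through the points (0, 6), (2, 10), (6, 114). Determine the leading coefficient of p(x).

Write p(x) = ax^2 + bx + c. Substituting each data point gives a linear system:
  c = 6
  4a + 2b + c = 10
  36a + 6b + c = 114
Solving the system yields a = 4, b = -6, c = 6.
So p(x) = 4x^2 - 6x + 6.
The leading coefficient is 4.

4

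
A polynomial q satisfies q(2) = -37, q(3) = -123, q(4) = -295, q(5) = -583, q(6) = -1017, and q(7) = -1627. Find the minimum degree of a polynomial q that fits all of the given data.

Forward differences of the values at u = 2, 3, 4, 5, 6, 7:
  q  : -37  -123  -295  -583  -1017  -1627
  Δ  : -86  -172  -288  -434  -610
  Δ^2: -86  -116  -146  -176
  Δ^3: -30  -30  -30
  Δ^4: 0  0
  Δ^5: 0
The third differences are constant (-30) and nonzero, while all higher differences vanish, so the minimal degree is 3.

3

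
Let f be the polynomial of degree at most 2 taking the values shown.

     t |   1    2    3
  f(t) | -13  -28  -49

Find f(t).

Write f(t) = at^2 + bt + c. Substituting each data point gives a linear system:
  a + b + c = -13
  4a + 2b + c = -28
  9a + 3b + c = -49
Solving the system yields a = -3, b = -6, c = -4.
So f(t) = -3t² - 6t - 4.
Check: f(1) = -13. ✓

f(t) = -3t^2 - 6t - 4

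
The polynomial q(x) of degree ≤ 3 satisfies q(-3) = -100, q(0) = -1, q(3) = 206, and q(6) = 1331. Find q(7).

Using the Lagrange interpolation formula with nodes -3, 0, 3, 6:
  L_0(x) = x(x - 3)(x - 6) / -162
  L_1(x) = (x + 3)(x - 3)(x - 6) / 54
  L_2(x) = (x + 3)x(x - 6) / -54
  L_3(x) = (x + 3)x(x - 3) / 162
Then q(x) = -100·L_0(x) - 1·L_1(x) + 206·L_2(x) + 1331·L_3(x).
Expanding and collecting terms gives q(x) = 5x³ + 6x² + 6x - 1.
Evaluating at x = 7: q(7) = 2050.

2050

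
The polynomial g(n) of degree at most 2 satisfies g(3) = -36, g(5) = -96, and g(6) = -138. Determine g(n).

Using the Lagrange interpolation formula with nodes 3, 5, 6:
  L_0(n) = (n - 5)(n - 6) / 6
  L_1(n) = (n - 3)(n - 6) / -2
  L_2(n) = (n - 3)(n - 5) / 3
Then g(n) = -36·L_0(n) - 96·L_1(n) - 138·L_2(n).
Expanding and collecting terms gives g(n) = -4n^2 + 2n - 6.
Check: g(5) = -96. ✓

g(n) = -4n^2 + 2n - 6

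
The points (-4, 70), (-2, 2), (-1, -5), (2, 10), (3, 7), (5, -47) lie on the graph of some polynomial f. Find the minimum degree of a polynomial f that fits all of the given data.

3

Divided differences on the nodes -4, -2, -1, 2, 3, 5:
  order 0: 70  2  -5  10  7  -47
  order 1: -34  -7  5  -3  -27
  order 2: 9  3  -2  -8
  order 3: -1  -1  -1
  order 4: 0  0
  order 5: 0
The order-3 divided differences are all -1 (nonzero) and every higher order vanishes, so the data lies on a polynomial of degree exactly 3.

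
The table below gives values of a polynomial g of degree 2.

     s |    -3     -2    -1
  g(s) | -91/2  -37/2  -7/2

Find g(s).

Using the Lagrange interpolation formula with nodes -3, -2, -1:
  L_0(s) = (s + 2)(s + 1) / 2
  L_1(s) = (s + 3)(s + 1) / -1
  L_2(s) = (s + 3)(s + 2) / 2
Then g(s) = -91/2·L_0(s) - 37/2·L_1(s) - 7/2·L_2(s).
Expanding and collecting terms gives g(s) = -6s² - 3s - 1/2.
Check: g(-2) = -37/2. ✓

g(s) = -6s^2 - 3s - 1/2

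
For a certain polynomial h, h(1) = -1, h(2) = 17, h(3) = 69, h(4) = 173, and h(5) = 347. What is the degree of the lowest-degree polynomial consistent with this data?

3

Forward differences of the values at s = 1, 2, 3, 4, 5:
  h  : -1  17  69  173  347
  Δ  : 18  52  104  174
  Δ^2: 34  52  70
  Δ^3: 18  18
  Δ^4: 0
The third differences are constant (18) and nonzero, while all higher differences vanish, so the minimal degree is 3.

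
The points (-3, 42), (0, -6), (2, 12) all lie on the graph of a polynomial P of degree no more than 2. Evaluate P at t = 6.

Write P(t) = at^2 + bt + c. Substituting each data point gives a linear system:
  9a - 3b + c = 42
  c = -6
  4a + 2b + c = 12
Solving the system yields a = 5, b = -1, c = -6.
So P(t) = 5t² - t - 6.
Then P(6) = 168.

168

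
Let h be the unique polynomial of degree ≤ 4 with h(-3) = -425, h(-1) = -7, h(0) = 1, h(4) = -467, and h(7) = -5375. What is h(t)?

Write h(t) = at^4 + bt^3 + ct^2 + dt + e. Substituting each data point gives a linear system:
  81a - 27b + 9c - 3d + e = -425
  a - b + c - d + e = -7
  e = 1
  256a + 64b + 16c + 4d + e = -467
  2401a + 343b + 49c + 7d + e = -5375
Solving the system yields a = -3, b = 6, c = -4, d = -5, e = 1.
So h(t) = -3t^4 + 6t^3 - 4t^2 - 5t + 1.
Check: h(-3) = -425. ✓

h(t) = -3t^4 + 6t^3 - 4t^2 - 5t + 1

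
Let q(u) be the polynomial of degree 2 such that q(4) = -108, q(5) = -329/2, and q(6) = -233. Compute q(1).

-21/2

Forward differences of the values at u = 4, 5, 6:
  q  : -108  -329/2  -233
  Δ  : -113/2  -137/2
  Δ^2: -12
The second differences are constant, confirming degree 2.
Interpolating (Newton forward form) and evaluating at u = 1 gives q(1) = -21/2.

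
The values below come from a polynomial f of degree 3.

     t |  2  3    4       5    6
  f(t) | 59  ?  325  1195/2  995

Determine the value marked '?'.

On equispaced nodes a degree-3 polynomial has vanishing fourth forward difference, so
  f(2) - 4·f(3) + 6·f(4) - 4·f(5) + f(6) = 0.
Substituting the known values and solving for f(3):
  -4·f(3) = -614
  f(3) = 307/2.

307/2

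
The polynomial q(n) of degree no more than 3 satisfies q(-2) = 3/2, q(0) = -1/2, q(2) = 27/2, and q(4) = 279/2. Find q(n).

Using the Lagrange interpolation formula with nodes -2, 0, 2, 4:
  L_0(n) = n(n - 2)(n - 4) / -48
  L_1(n) = (n + 2)(n - 2)(n - 4) / 16
  L_2(n) = (n + 2)n(n - 4) / -16
  L_3(n) = (n + 2)n(n - 2) / 48
Then q(n) = 3/2·L_0(n) - 1/2·L_1(n) + 27/2·L_2(n) + 279/2·L_3(n).
Expanding and collecting terms gives q(n) = 2n³ + 2n² - 5n - 1/2.
Check: q(-2) = 3/2. ✓

q(n) = 2n^3 + 2n^2 - 5n - 1/2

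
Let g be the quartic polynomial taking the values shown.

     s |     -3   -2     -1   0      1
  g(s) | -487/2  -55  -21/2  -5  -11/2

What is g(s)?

g(s) = -3s^4 - (1/2)s^3 + 3s - 5

Write g(s) = as^4 + bs^3 + cs^2 + ds + e. Substituting each data point gives a linear system:
  81a - 27b + 9c - 3d + e = -487/2
  16a - 8b + 4c - 2d + e = -55
  a - b + c - d + e = -21/2
  e = -5
  a + b + c + d + e = -11/2
Solving the system yields a = -3, b = -1/2, c = 0, d = 3, e = -5.
So g(s) = -3s⁴ - (1/2)s³ + 3s - 5.
Check: g(-2) = -55. ✓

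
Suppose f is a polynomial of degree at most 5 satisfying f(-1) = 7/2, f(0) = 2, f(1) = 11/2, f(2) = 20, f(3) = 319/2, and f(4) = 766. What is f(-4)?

Using the Lagrange interpolation formula with nodes -1, 0, 1, 2, 3, 4:
  L_0(x) = x(x - 1)(x - 2)(x - 3)(x - 4) / -120
  L_1(x) = (x + 1)(x - 1)(x - 2)(x - 3)(x - 4) / 24
  L_2(x) = (x + 1)x(x - 2)(x - 3)(x - 4) / -12
  L_3(x) = (x + 1)x(x - 1)(x - 3)(x - 4) / 12
  L_4(x) = (x + 1)x(x - 1)(x - 2)(x - 4) / -24
  L_5(x) = (x + 1)x(x - 1)(x - 2)(x - 3) / 120
Then f(x) = 7/2·L_0(x) + 2·L_1(x) + 11/2·L_2(x) + 20·L_3(x) + 319/2·L_4(x) + 766·L_5(x).
Expanding and collecting terms gives f(x) = x^5 - (1/2)x^4 - 3x^3 + 3x^2 + 3x + 2.
Evaluating at x = -4: f(-4) = -922.

-922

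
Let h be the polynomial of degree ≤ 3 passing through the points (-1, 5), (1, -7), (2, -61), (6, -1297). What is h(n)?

Using the Lagrange interpolation formula with nodes -1, 1, 2, 6:
  L_0(n) = (n - 1)(n - 2)(n - 6) / -42
  L_1(n) = (n + 1)(n - 2)(n - 6) / 10
  L_2(n) = (n + 1)(n - 1)(n - 6) / -12
  L_3(n) = (n + 1)(n - 1)(n - 2) / 140
Then h(n) = 5·L_0(n) - 7·L_1(n) - 61·L_2(n) - 1297·L_3(n).
Expanding and collecting terms gives h(n) = -5n^3 - 6n^2 - n + 5.
Check: h(1) = -7. ✓

h(n) = -5n^3 - 6n^2 - n + 5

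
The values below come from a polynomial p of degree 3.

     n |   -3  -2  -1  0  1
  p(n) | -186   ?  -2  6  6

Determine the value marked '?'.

The 4 known points determine the degree-3 polynomial uniquely.
Write p(n) = an^3 + bn^2 + cn + d. Substituting each data point gives a linear system:
  -27a + 9b - 3c + d = -186
  -a + b - c + d = -2
  d = 6
  a + b + c + d = 6
Solving the system yields a = 6, b = -4, c = -2, d = 6.
So p(n) = 6n^3 - 4n^2 - 2n + 6.
Then p(-2) = -54.

-54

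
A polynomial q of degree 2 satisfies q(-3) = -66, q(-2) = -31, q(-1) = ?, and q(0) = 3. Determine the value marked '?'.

-8

The 3 known points determine the degree-2 polynomial uniquely.
Write q(s) = as^2 + bs + c. Substituting each data point gives a linear system:
  9a - 3b + c = -66
  4a - 2b + c = -31
  c = 3
Solving the system yields a = -6, b = 5, c = 3.
So q(s) = -6s^2 + 5s + 3.
Then q(-1) = -8.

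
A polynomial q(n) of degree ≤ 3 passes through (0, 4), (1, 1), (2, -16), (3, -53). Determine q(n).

q(n) = -n^3 - 4n^2 + 2n + 4

Write q(n) = an^3 + bn^2 + cn + d. Substituting each data point gives a linear system:
  d = 4
  a + b + c + d = 1
  8a + 4b + 2c + d = -16
  27a + 9b + 3c + d = -53
Solving the system yields a = -1, b = -4, c = 2, d = 4.
So q(n) = -n³ - 4n² + 2n + 4.
Check: q(0) = 4. ✓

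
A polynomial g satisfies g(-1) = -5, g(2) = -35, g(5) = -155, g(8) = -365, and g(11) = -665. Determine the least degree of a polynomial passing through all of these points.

Forward differences of the values at s = -1, 2, 5, 8, 11:
  g  : -5  -35  -155  -365  -665
  Δ  : -30  -120  -210  -300
  Δ^2: -90  -90  -90
  Δ^3: 0  0
  Δ^4: 0
The second differences are constant (-90) and nonzero, while all higher differences vanish, so the minimal degree is 2.

2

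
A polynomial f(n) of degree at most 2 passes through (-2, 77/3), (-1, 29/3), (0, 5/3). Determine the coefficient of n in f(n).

-4

Write f(n) = an^2 + bn + c. Substituting each data point gives a linear system:
  4a - 2b + c = 77/3
  a - b + c = 29/3
  c = 5/3
Solving the system yields a = 4, b = -4, c = 5/3.
So f(n) = 4n^2 - 4n + 5/3.
The coefficient of n is -4.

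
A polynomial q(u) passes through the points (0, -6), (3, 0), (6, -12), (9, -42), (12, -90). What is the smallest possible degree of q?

2

Forward differences of the values at u = 0, 3, 6, 9, 12:
  q  : -6  0  -12  -42  -90
  Δ  : 6  -12  -30  -48
  Δ^2: -18  -18  -18
  Δ^3: 0  0
  Δ^4: 0
The second differences are constant (-18) and nonzero, while all higher differences vanish, so the minimal degree is 2.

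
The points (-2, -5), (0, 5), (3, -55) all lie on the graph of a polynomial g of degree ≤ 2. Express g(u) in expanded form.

Write g(u) = au^2 + bu + c. Substituting each data point gives a linear system:
  4a - 2b + c = -5
  c = 5
  9a + 3b + c = -55
Solving the system yields a = -5, b = -5, c = 5.
So g(u) = -5u² - 5u + 5.
Check: g(3) = -55. ✓

g(u) = -5u^2 - 5u + 5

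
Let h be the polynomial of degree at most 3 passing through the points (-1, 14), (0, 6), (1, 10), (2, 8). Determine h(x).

Write h(x) = ax^3 + bx^2 + cx + d. Substituting each data point gives a linear system:
  -a + b - c + d = 14
  d = 6
  a + b + c + d = 10
  8a + 4b + 2c + d = 8
Solving the system yields a = -3, b = 6, c = 1, d = 6.
So h(x) = -3x^3 + 6x^2 + x + 6.
Check: h(1) = 10. ✓

h(x) = -3x^3 + 6x^2 + x + 6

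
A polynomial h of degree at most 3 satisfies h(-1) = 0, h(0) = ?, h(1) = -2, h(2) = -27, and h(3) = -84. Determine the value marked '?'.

The 4 known points determine the degree-3 polynomial uniquely.
Write h(n) = an^3 + bn^2 + cn + d. Substituting each data point gives a linear system:
  -a + b - c + d = 0
  a + b + c + d = -2
  8a + 4b + 2c + d = -27
  27a + 9b + 3c + d = -84
Solving the system yields a = -2, b = -4, c = 1, d = 3.
So h(n) = -2n³ - 4n² + n + 3.
Then h(0) = 3.

3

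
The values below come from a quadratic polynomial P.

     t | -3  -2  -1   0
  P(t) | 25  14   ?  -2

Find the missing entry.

The 3 known points determine the degree-2 polynomial uniquely.
Write P(t) = at^2 + bt + c. Substituting each data point gives a linear system:
  9a - 3b + c = 25
  4a - 2b + c = 14
  c = -2
Solving the system yields a = 1, b = -6, c = -2.
So P(t) = t² - 6t - 2.
Then P(-1) = 5.

5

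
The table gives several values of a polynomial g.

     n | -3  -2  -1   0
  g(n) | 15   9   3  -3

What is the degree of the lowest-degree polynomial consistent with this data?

1

Forward differences of the values at n = -3, -2, -1, 0:
  g  : 15  9  3  -3
  Δ  : -6  -6  -6
  Δ^2: 0  0
  Δ^3: 0
The first differences are constant (-6) and nonzero, while all higher differences vanish, so the minimal degree is 1.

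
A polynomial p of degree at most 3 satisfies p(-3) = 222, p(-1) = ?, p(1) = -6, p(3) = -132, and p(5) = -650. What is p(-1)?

The 4 known points determine the degree-3 polynomial uniquely.
Write p(n) = an^3 + bn^2 + cn + d. Substituting each data point gives a linear system:
  -27a + 9b - 3c + d = 222
  a + b + c + d = -6
  27a + 9b + 3c + d = -132
  125a + 25b + 5c + d = -650
Solving the system yields a = -6, b = 5, c = -5, d = 0.
So p(n) = -6n³ + 5n² - 5n.
Then p(-1) = 16.

16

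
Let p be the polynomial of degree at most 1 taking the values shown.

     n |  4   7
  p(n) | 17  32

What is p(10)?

Write p(n) = an + b. Substituting each data point gives a linear system:
  4a + b = 17
  7a + b = 32
Solving the system yields a = 5, b = -3.
So p(n) = 5n - 3.
Then p(10) = 47.

47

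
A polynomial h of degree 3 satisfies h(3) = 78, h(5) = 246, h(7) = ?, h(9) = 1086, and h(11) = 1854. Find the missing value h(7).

566

The 4 known points determine the degree-3 polynomial uniquely.
Write h(t) = at^3 + bt^2 + ct + d. Substituting each data point gives a linear system:
  27a + 9b + 3c + d = 78
  125a + 25b + 5c + d = 246
  729a + 81b + 9c + d = 1086
  1331a + 121b + 11c + d = 1854
Solving the system yields a = 1, b = 4, c = 3, d = 6.
So h(t) = t^3 + 4t^2 + 3t + 6.
Then h(7) = 566.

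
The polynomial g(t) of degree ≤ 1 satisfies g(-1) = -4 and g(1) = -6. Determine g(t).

g(t) = -t - 5

Using the Lagrange interpolation formula with nodes -1, 1:
  L_0(t) = (t - 1) / -2
  L_1(t) = (t + 1) / 2
Then g(t) = -4·L_0(t) - 6·L_1(t).
Expanding and collecting terms gives g(t) = -t - 5.
Check: g(-1) = -4. ✓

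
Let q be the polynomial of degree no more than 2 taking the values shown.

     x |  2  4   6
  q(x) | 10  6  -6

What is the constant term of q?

6

Write q(x) = ax^2 + bx + c. Substituting each data point gives a linear system:
  4a + 2b + c = 10
  16a + 4b + c = 6
  36a + 6b + c = -6
Solving the system yields a = -1, b = 4, c = 6.
So q(x) = -x² + 4x + 6.
The constant term is 6.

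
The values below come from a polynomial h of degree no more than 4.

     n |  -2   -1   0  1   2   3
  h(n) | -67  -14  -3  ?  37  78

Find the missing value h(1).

8

On equispaced nodes a degree-4 polynomial has vanishing fifth forward difference, so
  - h(-2) + 5·h(-1) - 10·h(0) + 10·h(1) - 5·h(2) + h(3) = 0.
Substituting the known values and solving for h(1):
  10·h(1) = 80
  h(1) = 8.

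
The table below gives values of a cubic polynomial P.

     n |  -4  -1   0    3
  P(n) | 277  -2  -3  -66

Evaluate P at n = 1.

Write P(n) = an^3 + bn^2 + cn + d. Substituting each data point gives a linear system:
  -64a + 16b - 4c + d = 277
  -a + b - c + d = -2
  d = -3
  27a + 9b + 3c + d = -66
Solving the system yields a = -4, b = 3, c = 6, d = -3.
So P(n) = -4n^3 + 3n^2 + 6n - 3.
Then P(1) = 2.

2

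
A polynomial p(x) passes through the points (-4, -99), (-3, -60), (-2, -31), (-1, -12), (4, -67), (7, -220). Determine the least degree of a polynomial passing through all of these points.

2

Divided differences on the nodes -4, -3, -2, -1, 4, 7:
  order 0: -99  -60  -31  -12  -67  -220
  order 1: 39  29  19  -11  -51
  order 2: -5  -5  -5  -5
  order 3: 0  0  0
  order 4: 0  0
  order 5: 0
The order-2 divided differences are all -5 (nonzero) and every higher order vanishes, so the data lies on a polynomial of degree exactly 2.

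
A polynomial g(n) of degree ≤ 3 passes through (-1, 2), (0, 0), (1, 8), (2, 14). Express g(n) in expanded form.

g(n) = -2n^3 + 5n^2 + 5n

Using the Lagrange interpolation formula with nodes -1, 0, 1, 2:
  L_0(n) = n(n - 1)(n - 2) / -6
  L_1(n) = (n + 1)(n - 1)(n - 2) / 2
  L_2(n) = (n + 1)n(n - 2) / -2
  L_3(n) = (n + 1)n(n - 1) / 6
Then g(n) = 2·L_0(n) + 0·L_1(n) + 8·L_2(n) + 14·L_3(n).
Expanding and collecting terms gives g(n) = -2n^3 + 5n^2 + 5n.
Check: g(2) = 14. ✓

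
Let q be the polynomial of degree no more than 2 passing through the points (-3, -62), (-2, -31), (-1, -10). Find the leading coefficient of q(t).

-5

Write q(t) = at^2 + bt + c. Substituting each data point gives a linear system:
  9a - 3b + c = -62
  4a - 2b + c = -31
  a - b + c = -10
Solving the system yields a = -5, b = 6, c = 1.
So q(t) = -5t^2 + 6t + 1.
The leading coefficient is -5.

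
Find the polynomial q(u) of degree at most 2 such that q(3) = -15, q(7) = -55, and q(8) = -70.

Write q(u) = au^2 + bu + c. Substituting each data point gives a linear system:
  9a + 3b + c = -15
  49a + 7b + c = -55
  64a + 8b + c = -70
Solving the system yields a = -1, b = 0, c = -6.
So q(u) = -u^2 - 6.
Check: q(3) = -15. ✓

q(u) = -u^2 - 6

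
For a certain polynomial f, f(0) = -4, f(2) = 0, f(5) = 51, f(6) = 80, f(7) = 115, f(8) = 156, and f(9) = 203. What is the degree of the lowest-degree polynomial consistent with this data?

2

Divided differences on the nodes 0, 2, 5, 6, 7, 8, 9:
  order 0: -4  0  51  80  115  156  203
  order 1: 2  17  29  35  41  47
  order 2: 3  3  3  3  3
  order 3: 0  0  0  0
  order 4: 0  0  0
  order 5: 0  0
  order 6: 0
The order-2 divided differences are all 3 (nonzero) and every higher order vanishes, so the data lies on a polynomial of degree exactly 2.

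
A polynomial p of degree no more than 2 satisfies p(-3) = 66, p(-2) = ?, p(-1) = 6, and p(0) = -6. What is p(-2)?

30

On equispaced nodes a degree-2 polynomial has vanishing third forward difference, so
  - p(-3) + 3·p(-2) - 3·p(-1) + p(0) = 0.
Substituting the known values and solving for p(-2):
  3·p(-2) = 90
  p(-2) = 30.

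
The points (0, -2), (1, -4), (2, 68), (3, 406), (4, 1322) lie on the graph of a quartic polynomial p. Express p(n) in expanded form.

Write p(n) = an^4 + bn^3 + cn^2 + dn + e. Substituting each data point gives a linear system:
  e = -2
  a + b + c + d + e = -4
  16a + 8b + 4c + 2d + e = 68
  81a + 27b + 9c + 3d + e = 406
  256a + 64b + 16c + 4d + e = 1322
Solving the system yields a = 5, b = 2, c = -4, d = -5, e = -2.
So p(n) = 5n^4 + 2n^3 - 4n^2 - 5n - 2.
Check: p(2) = 68. ✓

p(n) = 5n^4 + 2n^3 - 4n^2 - 5n - 2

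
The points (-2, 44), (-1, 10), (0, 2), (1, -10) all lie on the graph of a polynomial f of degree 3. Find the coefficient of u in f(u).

Write f(u) = au^3 + bu^2 + cu + d. Substituting each data point gives a linear system:
  -8a + 4b - 2c + d = 44
  -a + b - c + d = 10
  d = 2
  a + b + c + d = -10
Solving the system yields a = -5, b = -2, c = -5, d = 2.
So f(u) = -5u^3 - 2u^2 - 5u + 2.
The coefficient of u is -5.

-5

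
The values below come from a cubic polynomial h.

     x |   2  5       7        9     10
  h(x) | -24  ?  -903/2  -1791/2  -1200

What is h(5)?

-375/2

The 4 known points determine the degree-3 polynomial uniquely.
Write h(x) = ax^3 + bx^2 + cx + d. Substituting each data point gives a linear system:
  8a + 4b + 2c + d = -24
  343a + 49b + 7c + d = -903/2
  729a + 81b + 9c + d = -1791/2
  1000a + 100b + 10c + d = -1200
Solving the system yields a = -1, b = -3/2, c = -5, d = 0.
So h(x) = -x^3 - (3/2)x^2 - 5x.
Then h(5) = -375/2.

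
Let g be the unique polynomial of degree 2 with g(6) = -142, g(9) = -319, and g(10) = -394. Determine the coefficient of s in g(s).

1

Write g(s) = as^2 + bs + c. Substituting each data point gives a linear system:
  36a + 6b + c = -142
  81a + 9b + c = -319
  100a + 10b + c = -394
Solving the system yields a = -4, b = 1, c = -4.
So g(s) = -4s^2 + s - 4.
The coefficient of s is 1.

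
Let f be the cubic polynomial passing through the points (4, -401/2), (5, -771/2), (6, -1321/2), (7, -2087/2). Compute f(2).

Write f(n) = an^3 + bn^2 + cn + d. Substituting each data point gives a linear system:
  64a + 16b + 4c + d = -401/2
  125a + 25b + 5c + d = -771/2
  216a + 36b + 6c + d = -1321/2
  343a + 49b + 7c + d = -2087/2
Solving the system yields a = -3, b = 0, c = -2, d = -1/2.
So f(n) = -3n³ - 2n - 1/2.
Then f(2) = -57/2.

-57/2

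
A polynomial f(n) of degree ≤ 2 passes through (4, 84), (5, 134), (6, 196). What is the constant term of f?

4

Write f(n) = an^2 + bn + c. Substituting each data point gives a linear system:
  16a + 4b + c = 84
  25a + 5b + c = 134
  36a + 6b + c = 196
Solving the system yields a = 6, b = -4, c = 4.
So f(n) = 6n^2 - 4n + 4.
The constant term is 4.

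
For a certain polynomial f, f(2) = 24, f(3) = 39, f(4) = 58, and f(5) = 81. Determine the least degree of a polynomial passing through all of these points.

2

Forward differences of the values at t = 2, 3, 4, 5:
  f  : 24  39  58  81
  Δ  : 15  19  23
  Δ^2: 4  4
  Δ^3: 0
The second differences are constant (4) and nonzero, while all higher differences vanish, so the minimal degree is 2.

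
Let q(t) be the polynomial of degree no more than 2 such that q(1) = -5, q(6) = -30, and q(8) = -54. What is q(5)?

Using the Lagrange interpolation formula with nodes 1, 6, 8:
  L_0(t) = (t - 6)(t - 8) / 35
  L_1(t) = (t - 1)(t - 8) / -10
  L_2(t) = (t - 1)(t - 6) / 14
Then q(t) = -5·L_0(t) - 30·L_1(t) - 54·L_2(t).
Expanding and collecting terms gives q(t) = -t^2 + 2t - 6.
Evaluating at t = 5: q(5) = -21.

-21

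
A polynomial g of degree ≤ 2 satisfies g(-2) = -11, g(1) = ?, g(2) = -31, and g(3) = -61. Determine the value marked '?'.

The 3 known points determine the degree-2 polynomial uniquely.
Write g(t) = at^2 + bt + c. Substituting each data point gives a linear system:
  4a - 2b + c = -11
  4a + 2b + c = -31
  9a + 3b + c = -61
Solving the system yields a = -5, b = -5, c = -1.
So g(t) = -5t² - 5t - 1.
Then g(1) = -11.

-11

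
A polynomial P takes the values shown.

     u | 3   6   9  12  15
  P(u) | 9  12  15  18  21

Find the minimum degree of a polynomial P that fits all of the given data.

1

Forward differences of the values at u = 3, 6, 9, 12, 15:
  P  : 9  12  15  18  21
  Δ  : 3  3  3  3
  Δ^2: 0  0  0
  Δ^3: 0  0
  Δ^4: 0
The first differences are constant (3) and nonzero, while all higher differences vanish, so the minimal degree is 1.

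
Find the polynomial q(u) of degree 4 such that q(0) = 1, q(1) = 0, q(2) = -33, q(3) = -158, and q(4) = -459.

q(u) = -u^4 - 4u^3 + 3u^2 + u + 1

Using the Lagrange interpolation formula with nodes 0, 1, 2, 3, 4:
  L_0(u) = (u - 1)(u - 2)(u - 3)(u - 4) / 24
  L_1(u) = u(u - 2)(u - 3)(u - 4) / -6
  L_2(u) = u(u - 1)(u - 3)(u - 4) / 4
  L_3(u) = u(u - 1)(u - 2)(u - 4) / -6
  L_4(u) = u(u - 1)(u - 2)(u - 3) / 24
Then q(u) = 1·L_0(u) + 0·L_1(u) - 33·L_2(u) - 158·L_3(u) - 459·L_4(u).
Expanding and collecting terms gives q(u) = -u⁴ - 4u³ + 3u² + u + 1.
Check: q(1) = 0. ✓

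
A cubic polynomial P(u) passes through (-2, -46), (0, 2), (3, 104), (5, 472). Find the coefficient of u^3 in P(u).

Write P(u) = au^3 + bu^2 + cu + d. Substituting each data point gives a linear system:
  -8a + 4b - 2c + d = -46
  d = 2
  27a + 9b + 3c + d = 104
  125a + 25b + 5c + d = 472
Solving the system yields a = 4, b = -2, c = 4, d = 2.
So P(u) = 4u³ - 2u² + 4u + 2.
The leading coefficient is 4.

4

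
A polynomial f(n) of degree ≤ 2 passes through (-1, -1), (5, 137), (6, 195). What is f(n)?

Write f(n) = an^2 + bn + c. Substituting each data point gives a linear system:
  a - b + c = -1
  25a + 5b + c = 137
  36a + 6b + c = 195
Solving the system yields a = 5, b = 3, c = -3.
So f(n) = 5n^2 + 3n - 3.
Check: f(-1) = -1. ✓

f(n) = 5n^2 + 3n - 3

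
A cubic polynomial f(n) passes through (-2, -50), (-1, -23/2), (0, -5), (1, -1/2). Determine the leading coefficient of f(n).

5

Write f(n) = an^3 + bn^2 + cn + d. Substituting each data point gives a linear system:
  -8a + 4b - 2c + d = -50
  -a + b - c + d = -23/2
  d = -5
  a + b + c + d = -1/2
Solving the system yields a = 5, b = -1, c = 1/2, d = -5.
So f(n) = 5n^3 - n^2 + (1/2)n - 5.
The leading coefficient is 5.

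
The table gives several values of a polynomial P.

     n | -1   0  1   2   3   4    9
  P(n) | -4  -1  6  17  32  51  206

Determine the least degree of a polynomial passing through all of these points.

Divided differences on the nodes -1, 0, 1, 2, 3, 4, 9:
  order 0: -4  -1  6  17  32  51  206
  order 1: 3  7  11  15  19  31
  order 2: 2  2  2  2  2
  order 3: 0  0  0  0
  order 4: 0  0  0
  order 5: 0  0
  order 6: 0
The order-2 divided differences are all 2 (nonzero) and every higher order vanishes, so the data lies on a polynomial of degree exactly 2.

2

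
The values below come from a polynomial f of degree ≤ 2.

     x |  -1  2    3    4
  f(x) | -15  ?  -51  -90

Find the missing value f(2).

The 3 known points determine the degree-2 polynomial uniquely.
Write f(x) = ax^2 + bx + c. Substituting each data point gives a linear system:
  a - b + c = -15
  9a + 3b + c = -51
  16a + 4b + c = -90
Solving the system yields a = -6, b = 3, c = -6.
So f(x) = -6x^2 + 3x - 6.
Then f(2) = -24.

-24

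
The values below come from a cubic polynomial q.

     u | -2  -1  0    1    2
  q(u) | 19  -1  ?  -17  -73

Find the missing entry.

The 4 known points determine the degree-3 polynomial uniquely.
Write q(u) = au^3 + bu^2 + cu + d. Substituting each data point gives a linear system:
  -8a + 4b - 2c + d = 19
  -a + b - c + d = -1
  a + b + c + d = -17
  8a + 4b + 2c + d = -73
Solving the system yields a = -5, b = -6, c = -3, d = -3.
So q(u) = -5u³ - 6u² - 3u - 3.
Then q(0) = -3.

-3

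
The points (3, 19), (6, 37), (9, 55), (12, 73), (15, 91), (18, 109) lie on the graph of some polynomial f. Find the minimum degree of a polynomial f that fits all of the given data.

Forward differences of the values at t = 3, 6, 9, 12, 15, 18:
  f  : 19  37  55  73  91  109
  Δ  : 18  18  18  18  18
  Δ^2: 0  0  0  0
  Δ^3: 0  0  0
  Δ^4: 0  0
  Δ^5: 0
The first differences are constant (18) and nonzero, while all higher differences vanish, so the minimal degree is 1.

1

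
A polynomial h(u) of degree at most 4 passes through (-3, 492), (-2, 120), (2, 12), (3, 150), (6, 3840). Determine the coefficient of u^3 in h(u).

-6

Write h(u) = au^4 + bu^3 + cu^2 + du + e. Substituting each data point gives a linear system:
  81a - 27b + 9c - 3d + e = 492
  16a - 8b + 4c - 2d + e = 120
  16a + 8b + 4c + 2d + e = 12
  81a + 27b + 9c + 3d + e = 150
  1296a + 216b + 36c + 6d + e = 3840
Solving the system yields a = 4, b = -6, c = -1, d = -3, e = 6.
So h(u) = 4u^4 - 6u^3 - u^2 - 3u + 6.
The coefficient of u^3 is -6.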